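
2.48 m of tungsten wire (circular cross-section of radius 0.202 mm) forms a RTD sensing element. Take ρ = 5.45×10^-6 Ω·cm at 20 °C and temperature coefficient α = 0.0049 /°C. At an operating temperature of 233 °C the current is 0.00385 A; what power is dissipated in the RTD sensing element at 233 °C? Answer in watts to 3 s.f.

ρ = 5.45×10^-6 Ω·cm = 5.45×10^-8 Ω·m
A = πr² = π(2.0200e-04 m)² = 1.282e-07 m²
R₍20₎ = ρL/A = (5.45×10^-8)(2.48)/(1.282e-07) = 1.054 Ω
R₍233₎ = R₍20₎(1 + αΔT) = 1.054 × (1 + 0.0049×213) = 2.155 Ω
P = I²R = (0.00385)² × 2.155 = 3.19×10^-5 W

3.19×10^-5 W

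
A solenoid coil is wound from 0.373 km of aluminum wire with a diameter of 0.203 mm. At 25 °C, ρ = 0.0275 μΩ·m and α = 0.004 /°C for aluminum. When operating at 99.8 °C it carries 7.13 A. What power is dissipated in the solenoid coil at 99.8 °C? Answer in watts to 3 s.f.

ρ = 0.0275 μΩ·m = 2.75×10^-8 Ω·m
A = π(d/2)² = π(1.0150e-04 m)² = 3.237e-08 m²
R₍25₎ = ρL/A = (2.75×10^-8)(373)/(3.237e-08) = 316.9 Ω
R₍99.8₎ = R₍25₎(1 + αΔT) = 316.9 × (1 + 0.004×74.8) = 411.8 Ω
P = I²R = (7.13)² × 411.8 = 20900 W

20900 W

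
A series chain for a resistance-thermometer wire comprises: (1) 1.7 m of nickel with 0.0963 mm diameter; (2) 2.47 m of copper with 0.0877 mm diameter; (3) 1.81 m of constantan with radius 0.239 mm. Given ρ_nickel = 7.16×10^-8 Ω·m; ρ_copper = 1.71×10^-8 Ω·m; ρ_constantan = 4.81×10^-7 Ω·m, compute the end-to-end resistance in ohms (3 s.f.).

Seg 1: A = π(d/2)² = π(4.8150e-05 m)² = 7.284e-09 m²
R_1 = (7.16×10^-8)(1.7)/(7.284e-09) = 16.71 Ω
Seg 2: A = π(d/2)² = π(4.3850e-05 m)² = 6.041e-09 m²
R_2 = (1.71×10^-8)(2.47)/(6.041e-09) = 6.992 Ω
Seg 3: A = πr² = π(2.3900e-04 m)² = 1.795e-07 m²
R_3 = (4.81×10^-7)(1.81)/(1.795e-07) = 4.852 Ω
R_total = R_1 + R_2 + R_3 = 28.6 Ω

28.6 Ω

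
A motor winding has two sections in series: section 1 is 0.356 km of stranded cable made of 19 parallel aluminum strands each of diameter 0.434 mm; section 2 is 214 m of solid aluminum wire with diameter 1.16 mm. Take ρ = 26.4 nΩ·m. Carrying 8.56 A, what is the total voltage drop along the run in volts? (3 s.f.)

ρ = 26.4 nΩ·m = 2.64×10^-8 Ω·m
Section 1: A_strand = π(2.1700e-04)² = 1.479e-07 m²; R₁ = ρL/(N·A_s) = (2.64×10^-8)(356)/(19×1.479e-07) = 3.344 Ω
Section 2: A = π(d/2)² = π(5.8000e-04 m)² = 1.057e-06 m²
R₂ = (2.64×10^-8)(214)/(1.057e-06) = 5.346 Ω
R = R₁ + R₂ = 8.69 Ω
V = IR = 8.56 × 8.69 = 74.4 V

74.4 V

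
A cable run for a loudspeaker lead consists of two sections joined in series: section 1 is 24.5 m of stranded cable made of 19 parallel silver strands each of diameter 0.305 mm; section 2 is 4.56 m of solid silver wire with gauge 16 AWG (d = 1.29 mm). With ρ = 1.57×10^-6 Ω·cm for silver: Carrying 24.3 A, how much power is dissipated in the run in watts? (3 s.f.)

ρ = 1.57×10^-6 Ω·cm = 1.57×10^-8 Ω·m
Section 1: A_strand = π(1.5250e-04)² = 7.306e-08 m²; R₁ = ρL/(N·A_s) = (1.57×10^-8)(24.5)/(19×7.306e-08) = 0.2771 Ω
Section 2: A = π(1.29/2 mm)² = π(6.4500e-04 m)² = 1.307e-06 m²
R₂ = (1.57×10^-8)(4.56)/(1.307e-06) = 0.05478 Ω
R = R₁ + R₂ = 0.3319 Ω
P = I²R = (24.3)² × 0.3319 = 196 W

196 W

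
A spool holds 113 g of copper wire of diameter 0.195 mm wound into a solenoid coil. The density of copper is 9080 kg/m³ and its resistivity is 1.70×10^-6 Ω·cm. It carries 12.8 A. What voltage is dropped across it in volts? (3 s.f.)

3040 V

ρ = 1.70×10^-6 Ω·cm = 1.70×10^-8 Ω·m
A = π(d/2)² = π(9.7500e-05 m)² = 2.9865e-08 m²
L = m/(density·A) = 0.113/(9080×2.9865e-08) = 416.7 m
R = ρL/A = (1.70×10^-8)(416.7)/(2.9865e-08) = 237.2 Ω
V = IR = 12.8 × 237.2 = 3040 V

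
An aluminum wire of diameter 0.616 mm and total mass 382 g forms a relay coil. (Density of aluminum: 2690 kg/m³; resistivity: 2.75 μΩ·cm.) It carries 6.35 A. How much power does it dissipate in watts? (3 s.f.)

ρ = 2.75 μΩ·cm = 2.75×10^-8 Ω·m
A = π(d/2)² = π(3.0800e-04 m)² = 2.9802e-07 m²
L = m/(density·A) = 0.382/(2690×2.9802e-07) = 476.5 m
R = ρL/A = (2.75×10^-8)(476.5)/(2.9802e-07) = 43.97 Ω
P = I²R = (6.35)² × 43.97 = 1770 W

1770 W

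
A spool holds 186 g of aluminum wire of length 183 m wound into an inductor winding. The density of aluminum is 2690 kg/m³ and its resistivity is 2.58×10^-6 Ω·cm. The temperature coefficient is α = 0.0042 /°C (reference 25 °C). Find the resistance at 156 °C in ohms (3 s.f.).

19.4 Ω

ρ = 2.58×10^-6 Ω·cm = 2.58×10^-8 Ω·m
A = m/(density·L) = 0.186/(2690×183) = 3.7784e-07 m²
R = ρL/A = (2.58×10^-8)(183)/(3.7784e-07) = 12.5 Ω
R(156 °C) = 12.5 × (1 + 0.0042×131) = 19.4 Ω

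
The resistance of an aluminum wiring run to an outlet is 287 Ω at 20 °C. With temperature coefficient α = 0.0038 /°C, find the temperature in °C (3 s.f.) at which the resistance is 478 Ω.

195 °C

R = R₀(1 + α(T − T₀)) ⇒ T = T₀ + (R/R₀ − 1)/α
T = 20 + (478/287 − 1)/0.0038 = 20 + (0.6655)/0.0038 = 195 °C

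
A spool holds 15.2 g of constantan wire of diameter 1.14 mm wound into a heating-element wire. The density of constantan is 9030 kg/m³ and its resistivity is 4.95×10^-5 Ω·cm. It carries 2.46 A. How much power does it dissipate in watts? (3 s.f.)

4.84 W

ρ = 4.95×10^-5 Ω·cm = 4.95×10^-7 Ω·m
A = π(d/2)² = π(5.7000e-04 m)² = 1.0207e-06 m²
L = m/(density·A) = 0.0152/(9030×1.0207e-06) = 1.649 m
R = ρL/A = (4.95×10^-7)(1.649)/(1.0207e-06) = 0.7998 Ω
P = I²R = (2.46)² × 0.7998 = 4.84 W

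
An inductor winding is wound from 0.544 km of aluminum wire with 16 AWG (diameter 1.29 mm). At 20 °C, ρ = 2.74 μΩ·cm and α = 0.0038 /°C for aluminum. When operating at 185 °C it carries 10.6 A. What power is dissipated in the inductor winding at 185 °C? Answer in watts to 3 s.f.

ρ = 2.74 μΩ·cm = 2.74×10^-8 Ω·m
A = π(1.29/2 mm)² = π(6.4500e-04 m)² = 1.307e-06 m²
R₍20₎ = ρL/A = (2.74×10^-8)(544)/(1.307e-06) = 11.4 Ω
R₍185₎ = R₍20₎(1 + αΔT) = 11.4 × (1 + 0.0038×165) = 18.56 Ω
P = I²R = (10.6)² × 18.56 = 2080 W

2080 W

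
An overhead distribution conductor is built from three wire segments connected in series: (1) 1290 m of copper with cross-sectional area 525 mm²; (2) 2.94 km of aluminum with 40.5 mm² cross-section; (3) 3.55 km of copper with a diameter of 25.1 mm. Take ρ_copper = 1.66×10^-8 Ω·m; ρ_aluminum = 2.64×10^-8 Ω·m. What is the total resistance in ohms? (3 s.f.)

Seg 1: A = 525 mm² = 5.250e-04 m²
R_1 = (1.66×10^-8)(1290)/(5.250e-04) = 0.04079 Ω
Seg 2: A = 40.5 mm² = 4.050e-05 m²
R_2 = (2.64×10^-8)(2940)/(4.050e-05) = 1.916 Ω
Seg 3: A = π(d/2)² = π(1.2550e-02 m)² = 4.948e-04 m²
R_3 = (1.66×10^-8)(3550)/(4.948e-04) = 0.1191 Ω
R_total = R_1 + R_2 + R_3 = 2.08 Ω

2.08 Ω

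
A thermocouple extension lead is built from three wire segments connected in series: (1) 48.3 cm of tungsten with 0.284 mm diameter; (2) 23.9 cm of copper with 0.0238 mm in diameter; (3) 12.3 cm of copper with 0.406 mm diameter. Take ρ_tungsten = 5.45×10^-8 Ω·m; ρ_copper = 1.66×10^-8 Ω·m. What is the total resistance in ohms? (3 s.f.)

Seg 1: A = π(d/2)² = π(1.4200e-04 m)² = 6.335e-08 m²
R_1 = (5.45×10^-8)(0.483)/(6.335e-08) = 0.4155 Ω
Seg 2: A = π(d/2)² = π(1.1900e-05 m)² = 4.449e-10 m²
R_2 = (1.66×10^-8)(0.239)/(4.449e-10) = 8.918 Ω
Seg 3: A = π(d/2)² = π(2.0300e-04 m)² = 1.295e-07 m²
R_3 = (1.66×10^-8)(0.123)/(1.295e-07) = 0.01577 Ω
R_total = R_1 + R_2 + R_3 = 9.35 Ω

9.35 Ω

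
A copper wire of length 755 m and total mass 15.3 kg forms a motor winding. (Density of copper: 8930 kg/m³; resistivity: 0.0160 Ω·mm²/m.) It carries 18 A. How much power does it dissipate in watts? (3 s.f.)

1720 W

ρ = 0.0160 Ω·mm²/m = 1.60×10^-8 Ω·m
A = m/(density·L) = 15.3/(8930×755) = 2.2693e-06 m²
R = ρL/A = (1.60×10^-8)(755)/(2.2693e-06) = 5.323 Ω
P = I²R = (18)² × 5.323 = 1720 W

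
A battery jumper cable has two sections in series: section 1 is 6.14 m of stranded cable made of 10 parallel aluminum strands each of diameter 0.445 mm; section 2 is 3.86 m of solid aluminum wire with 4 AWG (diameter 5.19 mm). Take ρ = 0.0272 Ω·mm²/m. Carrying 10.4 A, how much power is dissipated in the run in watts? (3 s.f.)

12.2 W

ρ = 0.0272 Ω·mm²/m = 2.72×10^-8 Ω·m
Section 1: A_strand = π(2.2250e-04)² = 1.555e-07 m²; R₁ = ρL/(N·A_s) = (2.72×10^-8)(6.14)/(10×1.555e-07) = 0.1074 Ω
Section 2: A = π(5.19/2 mm)² = π(2.5950e-03 m)² = 2.116e-05 m²
R₂ = (2.72×10^-8)(3.86)/(2.116e-05) = 0.004963 Ω
R = R₁ + R₂ = 0.1123 Ω
P = I²R = (10.4)² × 0.1123 = 12.2 W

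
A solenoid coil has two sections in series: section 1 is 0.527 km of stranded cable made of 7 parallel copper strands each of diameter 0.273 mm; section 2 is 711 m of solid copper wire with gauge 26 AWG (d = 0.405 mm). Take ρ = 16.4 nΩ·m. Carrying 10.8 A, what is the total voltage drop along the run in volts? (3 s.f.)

1210 V

ρ = 16.4 nΩ·m = 1.64×10^-8 Ω·m
Section 1: A_strand = π(1.3650e-04)² = 5.853e-08 m²; R₁ = ρL/(N·A_s) = (1.64×10^-8)(527)/(7×5.853e-08) = 21.09 Ω
Section 2: A = π(0.405/2 mm)² = π(2.0250e-04 m)² = 1.288e-07 m²
R₂ = (1.64×10^-8)(711)/(1.288e-07) = 90.51 Ω
R = R₁ + R₂ = 111.6 Ω
V = IR = 10.8 × 111.6 = 1210 V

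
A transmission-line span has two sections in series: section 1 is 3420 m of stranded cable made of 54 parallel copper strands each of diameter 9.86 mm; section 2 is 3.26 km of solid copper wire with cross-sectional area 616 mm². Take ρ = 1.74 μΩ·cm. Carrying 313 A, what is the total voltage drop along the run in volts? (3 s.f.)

ρ = 1.74 μΩ·cm = 1.74×10^-8 Ω·m
Section 1: A_strand = π(4.9300e-03)² = 7.636e-05 m²; R₁ = ρL/(N·A_s) = (1.74×10^-8)(3420)/(54×7.636e-05) = 0.01443 Ω
Section 2: A = 616 mm² = 6.160e-04 m²
R₂ = (1.74×10^-8)(3260)/(6.160e-04) = 0.09208 Ω
R = R₁ + R₂ = 0.1065 Ω
V = IR = 313 × 0.1065 = 33.3 V

33.3 V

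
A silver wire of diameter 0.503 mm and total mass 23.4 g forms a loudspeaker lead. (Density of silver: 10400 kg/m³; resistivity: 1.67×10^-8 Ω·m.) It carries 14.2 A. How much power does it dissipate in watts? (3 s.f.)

A = π(d/2)² = π(2.5150e-04 m)² = 1.9871e-07 m²
L = m/(density·A) = 0.0234/(10400×1.9871e-07) = 11.32 m
R = ρL/A = (1.67×10^-8)(11.32)/(1.9871e-07) = 0.9516 Ω
P = I²R = (14.2)² × 0.9516 = 192 W

192 W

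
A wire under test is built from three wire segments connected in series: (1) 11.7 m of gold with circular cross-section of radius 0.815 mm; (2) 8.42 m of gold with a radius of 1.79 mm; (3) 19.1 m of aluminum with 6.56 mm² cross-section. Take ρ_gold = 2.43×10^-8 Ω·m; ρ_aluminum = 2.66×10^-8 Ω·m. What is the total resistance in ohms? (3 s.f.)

Seg 1: A = πr² = π(8.1500e-04 m)² = 2.087e-06 m²
R_1 = (2.43×10^-8)(11.7)/(2.087e-06) = 0.1362 Ω
Seg 2: A = πr² = π(1.7900e-03 m)² = 1.007e-05 m²
R_2 = (2.43×10^-8)(8.42)/(1.007e-05) = 0.02033 Ω
Seg 3: A = 6.56 mm² = 6.560e-06 m²
R_3 = (2.66×10^-8)(19.1)/(6.560e-06) = 0.07745 Ω
R_total = R_1 + R_2 + R_3 = 0.234 Ω

0.234 Ω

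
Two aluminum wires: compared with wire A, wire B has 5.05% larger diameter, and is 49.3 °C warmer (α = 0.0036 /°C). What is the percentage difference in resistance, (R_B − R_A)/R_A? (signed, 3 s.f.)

6.70%

R ∝ ρL/d² with ρ ∝ (1+αΔT), so R_B/R_A = (1 + 5.05/100)⁻² × (1 + 0.0036×49.3)
= 0.9062 × 1.177 = 1.067
(R_B − R_A)/R_A = 1.067 − 1 = 6.70%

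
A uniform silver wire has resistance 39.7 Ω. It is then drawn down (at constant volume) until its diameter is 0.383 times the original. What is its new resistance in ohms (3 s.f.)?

1840 Ω

Volume constant ⇒ L' = L/r² with r = 0.383. R' = ρL'/A' = ρ(L/r²)/(πr²d₀²/4) = R/r⁴.
R' = 46.47 × 39.7 = 1840 Ω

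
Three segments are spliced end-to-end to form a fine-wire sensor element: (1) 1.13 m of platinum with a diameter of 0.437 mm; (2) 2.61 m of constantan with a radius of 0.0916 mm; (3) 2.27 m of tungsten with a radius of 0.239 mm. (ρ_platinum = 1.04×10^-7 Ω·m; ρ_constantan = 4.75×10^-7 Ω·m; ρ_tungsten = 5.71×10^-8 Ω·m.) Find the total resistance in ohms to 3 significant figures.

Seg 1: A = π(d/2)² = π(2.1850e-04 m)² = 1.500e-07 m²
R_1 = (1.04×10^-7)(1.13)/(1.500e-07) = 0.7835 Ω
Seg 2: A = πr² = π(9.1600e-05 m)² = 2.636e-08 m²
R_2 = (4.75×10^-7)(2.61)/(2.636e-08) = 47.03 Ω
Seg 3: A = πr² = π(2.3900e-04 m)² = 1.795e-07 m²
R_3 = (5.71×10^-8)(2.27)/(1.795e-07) = 0.7223 Ω
R_total = R_1 + R_2 + R_3 = 48.5 Ω

48.5 Ω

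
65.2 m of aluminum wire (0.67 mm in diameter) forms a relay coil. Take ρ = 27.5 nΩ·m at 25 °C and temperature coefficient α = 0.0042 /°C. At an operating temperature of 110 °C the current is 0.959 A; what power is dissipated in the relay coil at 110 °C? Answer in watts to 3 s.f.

ρ = 27.5 nΩ·m = 2.75×10^-8 Ω·m
A = π(d/2)² = π(3.3500e-04 m)² = 3.526e-07 m²
R₍25₎ = ρL/A = (2.75×10^-8)(65.2)/(3.526e-07) = 5.086 Ω
R₍110₎ = R₍25₎(1 + αΔT) = 5.086 × (1 + 0.0042×85) = 6.901 Ω
P = I²R = (0.959)² × 6.901 = 6.35 W

6.35 W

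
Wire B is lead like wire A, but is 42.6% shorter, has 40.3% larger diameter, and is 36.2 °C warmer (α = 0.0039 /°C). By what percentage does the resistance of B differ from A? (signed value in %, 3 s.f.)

-66.7%

R ∝ ρL/d² with ρ ∝ (1+αΔT), so R_B/R_A = (1 − 42.6/100) × (1 + 40.3/100)⁻² × (1 + 0.0039×36.2)
= 0.574 × 0.508 × 1.141 = 0.3328
(R_B − R_A)/R_A = 0.3328 − 1 = -66.7%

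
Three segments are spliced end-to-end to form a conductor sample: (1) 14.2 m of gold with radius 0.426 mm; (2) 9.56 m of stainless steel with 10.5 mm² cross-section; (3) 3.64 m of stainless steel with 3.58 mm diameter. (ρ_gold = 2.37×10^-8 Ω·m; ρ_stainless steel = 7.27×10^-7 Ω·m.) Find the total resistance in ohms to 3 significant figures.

Seg 1: A = πr² = π(4.2600e-04 m)² = 5.701e-07 m²
R_1 = (2.37×10^-8)(14.2)/(5.701e-07) = 0.5903 Ω
Seg 2: A = 10.5 mm² = 1.050e-05 m²
R_2 = (7.27×10^-7)(9.56)/(1.050e-05) = 0.6619 Ω
Seg 3: A = π(d/2)² = π(1.7900e-03 m)² = 1.007e-05 m²
R_3 = (7.27×10^-7)(3.64)/(1.007e-05) = 0.2629 Ω
R_total = R_1 + R_2 + R_3 = 1.52 Ω

1.52 Ω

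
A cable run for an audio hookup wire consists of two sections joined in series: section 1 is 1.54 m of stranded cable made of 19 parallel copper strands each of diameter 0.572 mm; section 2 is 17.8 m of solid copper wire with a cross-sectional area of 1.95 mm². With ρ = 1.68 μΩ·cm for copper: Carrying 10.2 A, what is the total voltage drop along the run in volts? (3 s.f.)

1.62 V

ρ = 1.68 μΩ·cm = 1.68×10^-8 Ω·m
Section 1: A_strand = π(2.8600e-04)² = 2.570e-07 m²; R₁ = ρL/(N·A_s) = (1.68×10^-8)(1.54)/(19×2.570e-07) = 0.005299 Ω
Section 2: A = 1.95 mm² = 1.950e-06 m²
R₂ = (1.68×10^-8)(17.8)/(1.950e-06) = 0.1534 Ω
R = R₁ + R₂ = 0.1587 Ω
V = IR = 10.2 × 0.1587 = 1.62 V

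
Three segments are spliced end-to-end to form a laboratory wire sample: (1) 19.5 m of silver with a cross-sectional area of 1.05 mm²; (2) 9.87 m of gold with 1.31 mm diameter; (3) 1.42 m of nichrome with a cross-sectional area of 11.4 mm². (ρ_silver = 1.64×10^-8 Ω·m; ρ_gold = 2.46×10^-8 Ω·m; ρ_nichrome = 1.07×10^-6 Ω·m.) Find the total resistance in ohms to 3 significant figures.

0.618 Ω

Seg 1: A = 1.05 mm² = 1.050e-06 m²
R_1 = (1.64×10^-8)(19.5)/(1.050e-06) = 0.3046 Ω
Seg 2: A = π(d/2)² = π(6.5500e-04 m)² = 1.348e-06 m²
R_2 = (2.46×10^-8)(9.87)/(1.348e-06) = 0.1801 Ω
Seg 3: A = 11.4 mm² = 1.140e-05 m²
R_3 = (1.07×10^-6)(1.42)/(1.140e-05) = 0.1333 Ω
R_total = R_1 + R_2 + R_3 = 0.618 Ω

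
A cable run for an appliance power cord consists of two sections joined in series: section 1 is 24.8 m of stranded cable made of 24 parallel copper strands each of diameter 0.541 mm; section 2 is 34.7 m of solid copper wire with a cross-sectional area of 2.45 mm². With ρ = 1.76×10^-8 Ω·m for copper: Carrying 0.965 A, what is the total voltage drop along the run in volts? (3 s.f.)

0.317 V

Section 1: A_strand = π(2.7050e-04)² = 2.299e-07 m²; R₁ = ρL/(N·A_s) = (1.76×10^-8)(24.8)/(24×2.299e-07) = 0.07912 Ω
Section 2: A = 2.45 mm² = 2.450e-06 m²
R₂ = (1.76×10^-8)(34.7)/(2.450e-06) = 0.2493 Ω
R = R₁ + R₂ = 0.3284 Ω
V = IR = 0.965 × 0.3284 = 0.317 V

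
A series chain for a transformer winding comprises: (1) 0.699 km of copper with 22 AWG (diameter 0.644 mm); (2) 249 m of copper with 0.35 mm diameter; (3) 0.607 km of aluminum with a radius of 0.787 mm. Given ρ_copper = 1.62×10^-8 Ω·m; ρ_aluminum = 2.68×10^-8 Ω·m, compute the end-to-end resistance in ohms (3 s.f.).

85.1 Ω

Seg 1: A = π(0.644/2 mm)² = π(3.2200e-04 m)² = 3.257e-07 m²
R_1 = (1.62×10^-8)(699)/(3.257e-07) = 34.76 Ω
Seg 2: A = π(d/2)² = π(1.7500e-04 m)² = 9.621e-08 m²
R_2 = (1.62×10^-8)(249)/(9.621e-08) = 41.93 Ω
Seg 3: A = πr² = π(7.8700e-04 m)² = 1.946e-06 m²
R_3 = (2.68×10^-8)(607)/(1.946e-06) = 8.36 Ω
R_total = R_1 + R_2 + R_3 = 85.1 Ω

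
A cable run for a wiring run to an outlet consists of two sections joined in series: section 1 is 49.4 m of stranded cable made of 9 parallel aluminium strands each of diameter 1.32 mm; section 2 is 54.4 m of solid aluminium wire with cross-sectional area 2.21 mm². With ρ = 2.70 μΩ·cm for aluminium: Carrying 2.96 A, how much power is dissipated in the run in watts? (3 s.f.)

6.77 W

ρ = 2.70 μΩ·cm = 2.70×10^-8 Ω·m
Section 1: A_strand = π(6.6000e-04)² = 1.368e-06 m²; R₁ = ρL/(N·A_s) = (2.70×10^-8)(49.4)/(9×1.368e-06) = 0.1083 Ω
Section 2: A = 2.21 mm² = 2.210e-06 m²
R₂ = (2.70×10^-8)(54.4)/(2.210e-06) = 0.6646 Ω
R = R₁ + R₂ = 0.7729 Ω
P = I²R = (2.96)² × 0.7729 = 6.77 W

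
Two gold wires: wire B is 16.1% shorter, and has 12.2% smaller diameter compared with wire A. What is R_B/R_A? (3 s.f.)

R ∝ L/d², so R_B/R_A = (1 − 16.1/100) × (1 − 12.2/100)⁻²
= 0.839 × 1.297 = 1.09

1.09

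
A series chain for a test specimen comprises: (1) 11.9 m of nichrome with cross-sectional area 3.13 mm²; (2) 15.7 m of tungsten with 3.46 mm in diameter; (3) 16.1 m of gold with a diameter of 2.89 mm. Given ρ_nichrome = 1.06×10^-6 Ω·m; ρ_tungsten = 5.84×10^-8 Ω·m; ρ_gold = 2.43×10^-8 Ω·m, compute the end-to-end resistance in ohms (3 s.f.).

Seg 1: A = 3.13 mm² = 3.130e-06 m²
R_1 = (1.06×10^-6)(11.9)/(3.130e-06) = 4.03 Ω
Seg 2: A = π(d/2)² = π(1.7300e-03 m)² = 9.402e-06 m²
R_2 = (5.84×10^-8)(15.7)/(9.402e-06) = 0.09751 Ω
Seg 3: A = π(d/2)² = π(1.4450e-03 m)² = 6.560e-06 m²
R_3 = (2.43×10^-8)(16.1)/(6.560e-06) = 0.05964 Ω
R_total = R_1 + R_2 + R_3 = 4.19 Ω

4.19 Ω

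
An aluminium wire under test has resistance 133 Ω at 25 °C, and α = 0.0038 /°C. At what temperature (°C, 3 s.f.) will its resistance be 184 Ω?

R = R₀(1 + α(T − T₀)) ⇒ T = T₀ + (R/R₀ − 1)/α
T = 25 + (184/133 − 1)/0.0038 = 25 + (0.3835)/0.0038 = 126 °C

126 °C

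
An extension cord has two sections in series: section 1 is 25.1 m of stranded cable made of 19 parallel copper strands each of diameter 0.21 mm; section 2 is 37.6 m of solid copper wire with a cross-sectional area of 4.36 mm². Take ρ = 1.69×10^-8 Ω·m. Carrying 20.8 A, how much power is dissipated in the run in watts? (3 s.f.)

Section 1: A_strand = π(1.0500e-04)² = 3.464e-08 m²; R₁ = ρL/(N·A_s) = (1.69×10^-8)(25.1)/(19×3.464e-08) = 0.6446 Ω
Section 2: A = 4.36 mm² = 4.360e-06 m²
R₂ = (1.69×10^-8)(37.6)/(4.360e-06) = 0.1457 Ω
R = R₁ + R₂ = 0.7903 Ω
P = I²R = (20.8)² × 0.7903 = 342 W

342 W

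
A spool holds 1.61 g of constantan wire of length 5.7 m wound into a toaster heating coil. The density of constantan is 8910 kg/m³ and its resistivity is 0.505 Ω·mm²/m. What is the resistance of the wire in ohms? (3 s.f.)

ρ = 0.505 Ω·mm²/m = 5.05×10^-7 Ω·m
A = m/(density·L) = 0.00161/(8910×5.7) = 3.1701e-08 m²
R = ρL/A = (5.05×10^-7)(5.7)/(3.1701e-08) = 90.8 Ω

90.8 Ω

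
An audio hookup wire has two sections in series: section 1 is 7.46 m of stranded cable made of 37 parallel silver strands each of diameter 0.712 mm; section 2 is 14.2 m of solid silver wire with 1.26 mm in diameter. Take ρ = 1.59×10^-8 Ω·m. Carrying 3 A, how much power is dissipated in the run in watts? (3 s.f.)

Section 1: A_strand = π(3.5600e-04)² = 3.982e-07 m²; R₁ = ρL/(N·A_s) = (1.59×10^-8)(7.46)/(37×3.982e-07) = 0.008052 Ω
Section 2: A = π(d/2)² = π(6.3000e-04 m)² = 1.247e-06 m²
R₂ = (1.59×10^-8)(14.2)/(1.247e-06) = 0.1811 Ω
R = R₁ + R₂ = 0.1891 Ω
P = I²R = (3)² × 0.1891 = 1.70 W

1.70 W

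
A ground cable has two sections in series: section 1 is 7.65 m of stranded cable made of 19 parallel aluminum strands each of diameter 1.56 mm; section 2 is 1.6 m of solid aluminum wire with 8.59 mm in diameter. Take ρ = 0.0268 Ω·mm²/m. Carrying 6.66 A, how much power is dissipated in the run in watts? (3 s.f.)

0.283 W

ρ = 0.0268 Ω·mm²/m = 2.68×10^-8 Ω·m
Section 1: A_strand = π(7.8000e-04)² = 1.911e-06 m²; R₁ = ρL/(N·A_s) = (2.68×10^-8)(7.65)/(19×1.911e-06) = 0.005646 Ω
Section 2: A = π(d/2)² = π(4.2950e-03 m)² = 5.795e-05 m²
R₂ = (2.68×10^-8)(1.6)/(5.795e-05) = 7.399×10^-4 Ω
R = R₁ + R₂ = 0.006385 Ω
P = I²R = (6.66)² × 0.006385 = 0.283 W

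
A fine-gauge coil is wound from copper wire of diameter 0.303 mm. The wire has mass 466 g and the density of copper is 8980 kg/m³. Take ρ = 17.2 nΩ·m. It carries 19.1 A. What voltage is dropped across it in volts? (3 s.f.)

ρ = 17.2 nΩ·m = 1.72×10^-8 Ω·m
A = π(d/2)² = π(1.5150e-04 m)² = 7.2107e-08 m²
L = m/(density·A) = 0.466/(8980×7.2107e-08) = 719.7 m
R = ρL/A = (1.72×10^-8)(719.7)/(7.2107e-08) = 171.7 Ω
V = IR = 19.1 × 171.7 = 3280 V

3280 V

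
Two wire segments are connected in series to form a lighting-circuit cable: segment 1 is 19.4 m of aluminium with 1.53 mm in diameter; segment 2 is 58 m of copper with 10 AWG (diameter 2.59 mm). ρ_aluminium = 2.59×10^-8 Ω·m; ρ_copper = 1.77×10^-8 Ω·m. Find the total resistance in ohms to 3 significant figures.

0.468 Ω

Segment 1: A = π(d/2)² = π(7.6500e-04 m)² = 1.839e-06 m²
R₁ = ρL/A = (2.59×10^-8)(19.4)/(1.839e-06) = 0.2733 Ω
Segment 2: A = π(2.59/2 mm)² = π(1.2950e-03 m)² = 5.269e-06 m²
R₂ = (1.77×10^-8)(58)/(5.269e-06) = 0.1949 Ω
R = R₁ + R₂ = 0.468 Ω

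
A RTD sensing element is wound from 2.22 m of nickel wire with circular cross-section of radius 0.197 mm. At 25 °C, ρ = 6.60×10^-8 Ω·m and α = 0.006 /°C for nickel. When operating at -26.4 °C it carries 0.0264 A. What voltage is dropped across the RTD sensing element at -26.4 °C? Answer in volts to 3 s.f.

A = πr² = π(1.9700e-04 m)² = 1.219e-07 m²
R₍25₎ = ρL/A = (6.60×10^-8)(2.22)/(1.219e-07) = 1.202 Ω
R₍-26.4₎ = R₍25₎(1 + αΔT) = 1.202 × (1 + 0.006×-51.4) = 0.8311 Ω
V = IR = 0.0264 × 0.8311 = 0.0219 V

0.0219 V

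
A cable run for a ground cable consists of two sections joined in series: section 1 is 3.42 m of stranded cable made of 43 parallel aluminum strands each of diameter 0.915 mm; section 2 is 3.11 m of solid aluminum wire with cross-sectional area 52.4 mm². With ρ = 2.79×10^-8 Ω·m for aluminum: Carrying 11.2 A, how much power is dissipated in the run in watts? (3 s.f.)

0.631 W

Section 1: A_strand = π(4.5750e-04)² = 6.576e-07 m²; R₁ = ρL/(N·A_s) = (2.79×10^-8)(3.42)/(43×6.576e-07) = 0.003375 Ω
Section 2: A = 52.4 mm² = 5.240e-05 m²
R₂ = (2.79×10^-8)(3.11)/(5.240e-05) = 0.001656 Ω
R = R₁ + R₂ = 0.005031 Ω
P = I²R = (11.2)² × 0.005031 = 0.631 W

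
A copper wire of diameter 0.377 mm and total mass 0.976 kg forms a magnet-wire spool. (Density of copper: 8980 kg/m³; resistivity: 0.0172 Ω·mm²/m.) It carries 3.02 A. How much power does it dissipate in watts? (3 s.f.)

1370 W

ρ = 0.0172 Ω·mm²/m = 1.72×10^-8 Ω·m
A = π(d/2)² = π(1.8850e-04 m)² = 1.1163e-07 m²
L = m/(density·A) = 0.976/(8980×1.1163e-07) = 973.6 m
R = ρL/A = (1.72×10^-8)(973.6)/(1.1163e-07) = 150 Ω
P = I²R = (3.02)² × 150 = 1370 W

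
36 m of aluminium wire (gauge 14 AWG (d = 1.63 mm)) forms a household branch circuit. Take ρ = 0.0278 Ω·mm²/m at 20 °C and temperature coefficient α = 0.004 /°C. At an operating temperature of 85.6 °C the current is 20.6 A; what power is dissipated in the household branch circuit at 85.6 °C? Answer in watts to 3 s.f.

257 W

ρ = 0.0278 Ω·mm²/m = 2.78×10^-8 Ω·m
A = π(1.63/2 mm)² = π(8.1500e-04 m)² = 2.087e-06 m²
R₍20₎ = ρL/A = (2.78×10^-8)(36)/(2.087e-06) = 0.4796 Ω
R₍85.6₎ = R₍20₎(1 + αΔT) = 0.4796 × (1 + 0.004×65.6) = 0.6055 Ω
P = I²R = (20.6)² × 0.6055 = 257 W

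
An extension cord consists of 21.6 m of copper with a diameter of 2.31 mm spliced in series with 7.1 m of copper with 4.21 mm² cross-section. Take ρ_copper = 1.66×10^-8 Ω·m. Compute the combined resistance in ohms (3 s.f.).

Segment 1: A = π(d/2)² = π(1.1550e-03 m)² = 4.191e-06 m²
R₁ = ρL/A = (1.66×10^-8)(21.6)/(4.191e-06) = 0.08556 Ω
Segment 2: A = 4.21 mm² = 4.210e-06 m²
R₂ = (1.66×10^-8)(7.1)/(4.210e-06) = 0.028 Ω
R = R₁ + R₂ = 0.114 Ω

0.114 Ω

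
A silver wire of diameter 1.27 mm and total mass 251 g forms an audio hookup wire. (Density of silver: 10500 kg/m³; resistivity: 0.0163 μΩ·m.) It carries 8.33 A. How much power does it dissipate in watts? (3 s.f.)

16.8 W

ρ = 0.0163 μΩ·m = 1.63×10^-8 Ω·m
A = π(d/2)² = π(6.3500e-04 m)² = 1.2668e-06 m²
L = m/(density·A) = 0.251/(10500×1.2668e-06) = 18.87 m
R = ρL/A = (1.63×10^-8)(18.87)/(1.2668e-06) = 0.2428 Ω
P = I²R = (8.33)² × 0.2428 = 16.8 W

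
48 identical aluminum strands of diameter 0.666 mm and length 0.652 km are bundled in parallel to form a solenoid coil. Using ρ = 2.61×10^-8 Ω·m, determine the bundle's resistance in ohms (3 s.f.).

A_strand = π(3.3300e-04 m)² = 3.484e-07 m²
R_strand = ρL/A = (2.61×10^-8)(652)/(3.484e-07) = 48.85 Ω
R_total = R_strand/N = 48.85/48 = 1.02 Ω

1.02 Ω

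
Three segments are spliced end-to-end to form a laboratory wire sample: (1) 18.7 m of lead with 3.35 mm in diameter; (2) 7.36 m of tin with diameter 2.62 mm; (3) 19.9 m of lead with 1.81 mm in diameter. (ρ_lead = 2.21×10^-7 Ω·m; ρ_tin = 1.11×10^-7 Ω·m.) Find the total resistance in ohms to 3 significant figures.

Seg 1: A = π(d/2)² = π(1.6750e-03 m)² = 8.814e-06 m²
R_1 = (2.21×10^-7)(18.7)/(8.814e-06) = 0.4689 Ω
Seg 2: A = π(d/2)² = π(1.3100e-03 m)² = 5.391e-06 m²
R_2 = (1.11×10^-7)(7.36)/(5.391e-06) = 0.1515 Ω
Seg 3: A = π(d/2)² = π(9.0500e-04 m)² = 2.573e-06 m²
R_3 = (2.21×10^-7)(19.9)/(2.573e-06) = 1.709 Ω
R_total = R_1 + R_2 + R_3 = 2.33 Ω

2.33 Ω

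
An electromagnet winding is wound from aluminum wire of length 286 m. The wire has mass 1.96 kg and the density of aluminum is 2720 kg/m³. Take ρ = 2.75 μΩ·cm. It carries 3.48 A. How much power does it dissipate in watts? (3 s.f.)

37.8 W

ρ = 2.75 μΩ·cm = 2.75×10^-8 Ω·m
A = m/(density·L) = 1.96/(2720×286) = 2.5195e-06 m²
R = ρL/A = (2.75×10^-8)(286)/(2.5195e-06) = 3.122 Ω
P = I²R = (3.48)² × 3.122 = 37.8 W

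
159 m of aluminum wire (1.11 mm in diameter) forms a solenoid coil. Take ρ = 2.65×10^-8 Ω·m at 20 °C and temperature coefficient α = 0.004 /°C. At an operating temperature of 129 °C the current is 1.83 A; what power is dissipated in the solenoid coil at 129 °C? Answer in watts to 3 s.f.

A = π(d/2)² = π(5.5500e-04 m)² = 9.677e-07 m²
R₍20₎ = ρL/A = (2.65×10^-8)(159)/(9.677e-07) = 4.354 Ω
R₍129₎ = R₍20₎(1 + αΔT) = 4.354 × (1 + 0.004×109) = 6.253 Ω
P = I²R = (1.83)² × 6.253 = 20.9 W

20.9 W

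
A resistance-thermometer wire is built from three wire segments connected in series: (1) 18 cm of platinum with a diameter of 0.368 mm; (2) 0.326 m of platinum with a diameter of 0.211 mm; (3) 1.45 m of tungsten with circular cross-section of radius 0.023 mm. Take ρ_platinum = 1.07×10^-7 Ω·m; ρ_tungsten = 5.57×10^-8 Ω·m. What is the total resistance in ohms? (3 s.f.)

49.8 Ω

Seg 1: A = π(d/2)² = π(1.8400e-04 m)² = 1.064e-07 m²
R_1 = (1.07×10^-7)(0.18)/(1.064e-07) = 0.1811 Ω
Seg 2: A = π(d/2)² = π(1.0550e-04 m)² = 3.497e-08 m²
R_2 = (1.07×10^-7)(0.326)/(3.497e-08) = 0.9976 Ω
Seg 3: A = πr² = π(2.3000e-05 m)² = 1.662e-09 m²
R_3 = (5.57×10^-8)(1.45)/(1.662e-09) = 48.6 Ω
R_total = R_1 + R_2 + R_3 = 49.8 Ω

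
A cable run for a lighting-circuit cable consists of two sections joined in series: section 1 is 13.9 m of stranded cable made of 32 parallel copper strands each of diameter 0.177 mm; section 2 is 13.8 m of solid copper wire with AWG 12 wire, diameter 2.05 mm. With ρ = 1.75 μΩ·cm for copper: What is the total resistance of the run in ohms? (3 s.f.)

0.382 Ω

ρ = 1.75 μΩ·cm = 1.75×10^-8 Ω·m
Section 1: A_strand = π(8.8500e-05)² = 2.461e-08 m²; R₁ = ρL/(N·A_s) = (1.75×10^-8)(13.9)/(32×2.461e-08) = 0.3089 Ω
Section 2: A = π(2.05/2 mm)² = π(1.0250e-03 m)² = 3.301e-06 m²
R₂ = (1.75×10^-8)(13.8)/(3.301e-06) = 0.07317 Ω
R = R₁ + R₂ = 0.382 Ω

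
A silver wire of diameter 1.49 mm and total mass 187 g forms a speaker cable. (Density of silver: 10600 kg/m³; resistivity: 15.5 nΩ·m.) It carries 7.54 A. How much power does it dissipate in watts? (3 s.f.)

ρ = 15.5 nΩ·m = 1.55×10^-8 Ω·m
A = π(d/2)² = π(7.4500e-04 m)² = 1.7437e-06 m²
L = m/(density·A) = 0.187/(10600×1.7437e-06) = 10.12 m
R = ρL/A = (1.55×10^-8)(10.12)/(1.7437e-06) = 0.08994 Ω
P = I²R = (7.54)² × 0.08994 = 5.11 W

5.11 W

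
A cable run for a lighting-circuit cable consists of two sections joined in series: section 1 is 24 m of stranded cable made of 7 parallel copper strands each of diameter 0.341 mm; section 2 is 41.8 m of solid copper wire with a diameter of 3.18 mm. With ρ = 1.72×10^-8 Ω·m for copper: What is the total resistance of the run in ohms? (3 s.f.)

Section 1: A_strand = π(1.7050e-04)² = 9.133e-08 m²; R₁ = ρL/(N·A_s) = (1.72×10^-8)(24)/(7×9.133e-08) = 0.6457 Ω
Section 2: A = π(d/2)² = π(1.5900e-03 m)² = 7.942e-06 m²
R₂ = (1.72×10^-8)(41.8)/(7.942e-06) = 0.09052 Ω
R = R₁ + R₂ = 0.736 Ω

0.736 Ω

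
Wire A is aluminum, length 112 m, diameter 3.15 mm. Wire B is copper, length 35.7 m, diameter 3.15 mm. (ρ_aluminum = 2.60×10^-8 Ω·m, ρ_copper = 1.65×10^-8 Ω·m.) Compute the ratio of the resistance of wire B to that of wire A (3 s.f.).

R ∝ ρL/d², so R_B/R_A = (ρ_B/ρ_A) × (L_B/L_A)
= (1.65×10^-8/2.60×10^-8) × (35.7/112) = 0.202

0.202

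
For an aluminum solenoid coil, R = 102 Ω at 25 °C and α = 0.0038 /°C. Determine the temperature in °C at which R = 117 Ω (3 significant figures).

R = R₀(1 + α(T − T₀)) ⇒ T = T₀ + (R/R₀ − 1)/α
T = 25 + (117/102 − 1)/0.0038 = 25 + (0.1471)/0.0038 = 63.7 °C

63.7 °C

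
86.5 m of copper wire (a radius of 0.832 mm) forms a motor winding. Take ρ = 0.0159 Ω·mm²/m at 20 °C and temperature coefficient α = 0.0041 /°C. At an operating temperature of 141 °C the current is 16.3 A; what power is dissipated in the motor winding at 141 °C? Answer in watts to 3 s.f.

251 W

ρ = 0.0159 Ω·mm²/m = 1.59×10^-8 Ω·m
A = πr² = π(8.3200e-04 m)² = 2.175e-06 m²
R₍20₎ = ρL/A = (1.59×10^-8)(86.5)/(2.175e-06) = 0.6324 Ω
R₍141₎ = R₍20₎(1 + αΔT) = 0.6324 × (1 + 0.0041×121) = 0.9462 Ω
P = I²R = (16.3)² × 0.9462 = 251 W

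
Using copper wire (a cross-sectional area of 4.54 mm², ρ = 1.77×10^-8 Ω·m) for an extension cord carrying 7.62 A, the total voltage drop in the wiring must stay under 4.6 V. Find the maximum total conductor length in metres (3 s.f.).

155 m

A = 4.54 mm² = 4.540e-06 m²
L_max = V_max·A/(1·ρI) = (4.6)(4.540e-06)/(1.77×10^-8×7.62) = 155 m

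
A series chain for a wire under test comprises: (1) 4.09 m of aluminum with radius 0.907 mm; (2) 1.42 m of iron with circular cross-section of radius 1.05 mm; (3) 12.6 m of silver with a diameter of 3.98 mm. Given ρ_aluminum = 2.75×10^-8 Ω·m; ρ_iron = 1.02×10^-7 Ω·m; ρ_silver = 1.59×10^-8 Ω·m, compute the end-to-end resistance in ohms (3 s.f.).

Seg 1: A = πr² = π(9.0700e-04 m)² = 2.584e-06 m²
R_1 = (2.75×10^-8)(4.09)/(2.584e-06) = 0.04352 Ω
Seg 2: A = πr² = π(1.0500e-03 m)² = 3.464e-06 m²
R_2 = (1.02×10^-7)(1.42)/(3.464e-06) = 0.04182 Ω
Seg 3: A = π(d/2)² = π(1.9900e-03 m)² = 1.244e-05 m²
R_3 = (1.59×10^-8)(12.6)/(1.244e-05) = 0.0161 Ω
R_total = R_1 + R_2 + R_3 = 0.101 Ω

0.101 Ω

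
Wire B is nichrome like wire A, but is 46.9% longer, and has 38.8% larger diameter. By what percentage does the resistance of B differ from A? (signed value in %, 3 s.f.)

-23.7%

R ∝ L/d², so R_B/R_A = (1 + 46.9/100) × (1 + 38.8/100)⁻²
= 1.469 × 0.5191 = 0.7625
(R_B − R_A)/R_A = 0.7625 − 1 = -23.7%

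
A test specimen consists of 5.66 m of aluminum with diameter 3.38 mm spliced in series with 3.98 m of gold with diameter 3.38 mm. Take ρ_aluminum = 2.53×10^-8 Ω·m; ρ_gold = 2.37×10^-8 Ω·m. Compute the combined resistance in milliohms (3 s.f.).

Segment 1: A = π(d/2)² = π(1.6900e-03 m)² = 8.973e-06 m²
R₁ = ρL/A = (2.53×10^-8)(5.66)/(8.973e-06) = 0.01596 Ω
R₂ = (2.37×10^-8)(3.98)/(8.973e-06) = 0.01051 Ω
R = R₁ + R₂ = 26.5 mΩ

26.5 mΩ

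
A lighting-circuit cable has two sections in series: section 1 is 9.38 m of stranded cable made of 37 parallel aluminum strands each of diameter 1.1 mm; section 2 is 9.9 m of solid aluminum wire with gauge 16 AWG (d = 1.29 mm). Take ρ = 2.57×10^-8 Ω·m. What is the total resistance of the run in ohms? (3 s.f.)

0.202 Ω

Section 1: A_strand = π(5.5000e-04)² = 9.503e-07 m²; R₁ = ρL/(N·A_s) = (2.57×10^-8)(9.38)/(37×9.503e-07) = 0.006856 Ω
Section 2: A = π(1.29/2 mm)² = π(6.4500e-04 m)² = 1.307e-06 m²
R₂ = (2.57×10^-8)(9.9)/(1.307e-06) = 0.1947 Ω
R = R₁ + R₂ = 0.202 Ω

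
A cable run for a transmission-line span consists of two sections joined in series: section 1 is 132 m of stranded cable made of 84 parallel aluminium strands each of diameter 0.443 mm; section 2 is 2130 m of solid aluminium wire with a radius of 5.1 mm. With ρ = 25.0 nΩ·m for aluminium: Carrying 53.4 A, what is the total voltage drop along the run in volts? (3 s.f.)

ρ = 25.0 nΩ·m = 2.50×10^-8 Ω·m
Section 1: A_strand = π(2.2150e-04)² = 1.541e-07 m²; R₁ = ρL/(N·A_s) = (2.50×10^-8)(132)/(84×1.541e-07) = 0.2549 Ω
Section 2: A = πr² = π(5.1000e-03 m)² = 8.171e-05 m²
R₂ = (2.50×10^-8)(2130)/(8.171e-05) = 0.6517 Ω
R = R₁ + R₂ = 0.9066 Ω
V = IR = 53.4 × 0.9066 = 48.4 V

48.4 V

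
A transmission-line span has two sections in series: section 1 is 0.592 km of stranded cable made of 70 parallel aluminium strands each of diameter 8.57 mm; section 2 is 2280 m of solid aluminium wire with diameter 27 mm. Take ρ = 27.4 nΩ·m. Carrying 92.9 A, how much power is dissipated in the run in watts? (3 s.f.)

ρ = 27.4 nΩ·m = 2.74×10^-8 Ω·m
Section 1: A_strand = π(4.2850e-03)² = 5.768e-05 m²; R₁ = ρL/(N·A_s) = (2.74×10^-8)(592)/(70×5.768e-05) = 0.004017 Ω
Section 2: A = π(d/2)² = π(1.3500e-02 m)² = 5.726e-04 m²
R₂ = (2.74×10^-8)(2280)/(5.726e-04) = 0.1091 Ω
R = R₁ + R₂ = 0.1131 Ω
P = I²R = (92.9)² × 0.1131 = 976 W

976 W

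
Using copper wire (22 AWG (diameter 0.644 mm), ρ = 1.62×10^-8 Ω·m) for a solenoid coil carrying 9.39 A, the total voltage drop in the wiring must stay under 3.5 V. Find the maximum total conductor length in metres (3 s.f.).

A = π(0.644/2 mm)² = π(3.2200e-04 m)² = 3.257e-07 m²
L_max = V_max·A/(1·ρI) = (3.5)(3.257e-07)/(1.62×10^-8×9.39) = 7.49 m

7.49 m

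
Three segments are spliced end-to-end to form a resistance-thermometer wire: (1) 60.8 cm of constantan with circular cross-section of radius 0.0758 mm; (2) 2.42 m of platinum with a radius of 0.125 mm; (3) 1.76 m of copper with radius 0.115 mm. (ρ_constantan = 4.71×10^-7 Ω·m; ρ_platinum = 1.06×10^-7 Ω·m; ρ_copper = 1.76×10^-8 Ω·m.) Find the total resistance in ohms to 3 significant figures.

Seg 1: A = πr² = π(7.5800e-05 m)² = 1.805e-08 m²
R_1 = (4.71×10^-7)(0.608)/(1.805e-08) = 15.86 Ω
Seg 2: A = πr² = π(1.2500e-04 m)² = 4.909e-08 m²
R_2 = (1.06×10^-7)(2.42)/(4.909e-08) = 5.226 Ω
Seg 3: A = πr² = π(1.1500e-04 m)² = 4.155e-08 m²
R_3 = (1.76×10^-8)(1.76)/(4.155e-08) = 0.7456 Ω
R_total = R_1 + R_2 + R_3 = 21.8 Ω

21.8 Ω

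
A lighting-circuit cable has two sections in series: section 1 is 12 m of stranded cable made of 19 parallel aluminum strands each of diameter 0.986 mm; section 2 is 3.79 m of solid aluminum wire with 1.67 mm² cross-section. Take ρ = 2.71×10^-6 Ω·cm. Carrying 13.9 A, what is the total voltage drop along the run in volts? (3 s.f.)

ρ = 2.71×10^-6 Ω·cm = 2.71×10^-8 Ω·m
Section 1: A_strand = π(4.9300e-04)² = 7.636e-07 m²; R₁ = ρL/(N·A_s) = (2.71×10^-8)(12)/(19×7.636e-07) = 0.02242 Ω
Section 2: A = 1.67 mm² = 1.670e-06 m²
R₂ = (2.71×10^-8)(3.79)/(1.670e-06) = 0.0615 Ω
R = R₁ + R₂ = 0.08392 Ω
V = IR = 13.9 × 0.08392 = 1.17 V

1.17 V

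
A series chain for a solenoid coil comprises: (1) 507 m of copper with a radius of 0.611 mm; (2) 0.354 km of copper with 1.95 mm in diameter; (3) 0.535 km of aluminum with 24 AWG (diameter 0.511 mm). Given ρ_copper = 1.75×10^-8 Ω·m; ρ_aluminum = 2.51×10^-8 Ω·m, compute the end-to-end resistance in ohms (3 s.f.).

Seg 1: A = πr² = π(6.1100e-04 m)² = 1.173e-06 m²
R_1 = (1.75×10^-8)(507)/(1.173e-06) = 7.565 Ω
Seg 2: A = π(d/2)² = π(9.7500e-04 m)² = 2.986e-06 m²
R_2 = (1.75×10^-8)(354)/(2.986e-06) = 2.074 Ω
Seg 3: A = π(0.511/2 mm)² = π(2.5550e-04 m)² = 2.051e-07 m²
R_3 = (2.51×10^-8)(535)/(2.051e-07) = 65.48 Ω
R_total = R_1 + R_2 + R_3 = 75.1 Ω

75.1 Ω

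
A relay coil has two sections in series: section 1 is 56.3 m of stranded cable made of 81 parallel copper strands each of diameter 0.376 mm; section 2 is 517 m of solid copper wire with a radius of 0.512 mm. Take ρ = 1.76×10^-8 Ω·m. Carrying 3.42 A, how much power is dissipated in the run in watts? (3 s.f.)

131 W

Section 1: A_strand = π(1.8800e-04)² = 1.110e-07 m²; R₁ = ρL/(N·A_s) = (1.76×10^-8)(56.3)/(81×1.110e-07) = 0.1102 Ω
Section 2: A = πr² = π(5.1200e-04 m)² = 8.235e-07 m²
R₂ = (1.76×10^-8)(517)/(8.235e-07) = 11.05 Ω
R = R₁ + R₂ = 11.16 Ω
P = I²R = (3.42)² × 11.16 = 131 W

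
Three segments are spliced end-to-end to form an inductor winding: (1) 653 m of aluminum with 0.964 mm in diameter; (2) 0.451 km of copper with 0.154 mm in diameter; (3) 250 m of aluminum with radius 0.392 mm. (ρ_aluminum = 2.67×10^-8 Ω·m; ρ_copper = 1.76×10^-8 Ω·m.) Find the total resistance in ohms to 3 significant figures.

Seg 1: A = π(d/2)² = π(4.8200e-04 m)² = 7.299e-07 m²
R_1 = (2.67×10^-8)(653)/(7.299e-07) = 23.89 Ω
Seg 2: A = π(d/2)² = π(7.7000e-05 m)² = 1.863e-08 m²
R_2 = (1.76×10^-8)(451)/(1.863e-08) = 426.1 Ω
Seg 3: A = πr² = π(3.9200e-04 m)² = 4.827e-07 m²
R_3 = (2.67×10^-8)(250)/(4.827e-07) = 13.83 Ω
R_total = R_1 + R_2 + R_3 = 464 Ω

464 Ω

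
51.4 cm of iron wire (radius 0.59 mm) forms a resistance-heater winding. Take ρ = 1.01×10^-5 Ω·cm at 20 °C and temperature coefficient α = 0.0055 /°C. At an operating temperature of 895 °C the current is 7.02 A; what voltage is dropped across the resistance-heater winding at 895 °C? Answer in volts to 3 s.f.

1.94 V

ρ = 1.01×10^-5 Ω·cm = 1.01×10^-7 Ω·m
A = πr² = π(5.9000e-04 m)² = 1.094e-06 m²
R₍20₎ = ρL/A = (1.01×10^-7)(0.514)/(1.094e-06) = 0.04747 Ω
R₍895₎ = R₍20₎(1 + αΔT) = 0.04747 × (1 + 0.0055×875) = 0.2759 Ω
V = IR = 7.02 × 0.2759 = 1.94 V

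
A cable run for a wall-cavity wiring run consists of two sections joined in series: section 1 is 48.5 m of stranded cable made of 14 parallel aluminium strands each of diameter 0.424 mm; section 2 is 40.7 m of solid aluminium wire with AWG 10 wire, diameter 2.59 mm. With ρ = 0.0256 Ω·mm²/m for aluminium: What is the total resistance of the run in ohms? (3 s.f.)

ρ = 0.0256 Ω·mm²/m = 2.56×10^-8 Ω·m
Section 1: A_strand = π(2.1200e-04)² = 1.412e-07 m²; R₁ = ρL/(N·A_s) = (2.56×10^-8)(48.5)/(14×1.412e-07) = 0.6281 Ω
Section 2: A = π(2.59/2 mm)² = π(1.2950e-03 m)² = 5.269e-06 m²
R₂ = (2.56×10^-8)(40.7)/(5.269e-06) = 0.1978 Ω
R = R₁ + R₂ = 0.826 Ω

0.826 Ω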